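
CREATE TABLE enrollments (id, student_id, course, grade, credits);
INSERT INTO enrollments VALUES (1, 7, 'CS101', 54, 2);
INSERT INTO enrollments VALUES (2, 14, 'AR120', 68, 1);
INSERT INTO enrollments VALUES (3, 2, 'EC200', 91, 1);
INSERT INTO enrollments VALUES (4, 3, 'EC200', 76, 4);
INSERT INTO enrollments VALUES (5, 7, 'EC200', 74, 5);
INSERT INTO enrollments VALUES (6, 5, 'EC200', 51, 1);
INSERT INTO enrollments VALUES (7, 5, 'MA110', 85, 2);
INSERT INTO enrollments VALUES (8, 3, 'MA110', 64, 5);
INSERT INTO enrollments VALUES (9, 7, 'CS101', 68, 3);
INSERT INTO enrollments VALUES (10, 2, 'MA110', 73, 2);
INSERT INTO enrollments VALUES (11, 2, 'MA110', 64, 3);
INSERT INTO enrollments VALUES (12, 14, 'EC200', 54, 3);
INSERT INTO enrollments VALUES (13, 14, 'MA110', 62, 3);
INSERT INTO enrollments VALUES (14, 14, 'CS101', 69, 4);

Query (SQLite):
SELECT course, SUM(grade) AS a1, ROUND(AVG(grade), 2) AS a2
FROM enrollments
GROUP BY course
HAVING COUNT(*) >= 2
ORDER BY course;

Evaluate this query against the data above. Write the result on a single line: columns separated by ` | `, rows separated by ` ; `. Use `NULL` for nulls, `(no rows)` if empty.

CS101 | 191 | 63.67 ; EC200 | 346 | 69.2 ; MA110 | 348 | 69.6

Group enrollments by course.
Per group compute: SUM(grade), ROUND(AVG(grade), 2).
HAVING: drop groups with fewer than 2 rows.
  AR120: ids {2} → SUM(grade)=68, ROUND(AVG(grade), 2)=68
  CS101: ids {1, 9, 14} → SUM(grade)=191, ROUND(AVG(grade), 2)=63.67
  EC200: ids {3, 4, 5, 6, 12} → SUM(grade)=346, ROUND(AVG(grade), 2)=69.2
  MA110: ids {7, 8, 10, 11, 13} → SUM(grade)=348, ROUND(AVG(grade), 2)=69.6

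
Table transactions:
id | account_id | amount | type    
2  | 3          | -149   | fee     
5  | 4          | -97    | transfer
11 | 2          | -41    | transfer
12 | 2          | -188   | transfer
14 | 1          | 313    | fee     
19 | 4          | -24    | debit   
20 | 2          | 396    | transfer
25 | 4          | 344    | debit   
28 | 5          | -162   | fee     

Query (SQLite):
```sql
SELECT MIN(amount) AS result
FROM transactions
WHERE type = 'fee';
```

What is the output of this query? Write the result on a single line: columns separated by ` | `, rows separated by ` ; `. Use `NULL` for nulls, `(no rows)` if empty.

Rows where type='fee' → amount values: [-149, 313, -162].
MIN of non-NULL values = -162.

-162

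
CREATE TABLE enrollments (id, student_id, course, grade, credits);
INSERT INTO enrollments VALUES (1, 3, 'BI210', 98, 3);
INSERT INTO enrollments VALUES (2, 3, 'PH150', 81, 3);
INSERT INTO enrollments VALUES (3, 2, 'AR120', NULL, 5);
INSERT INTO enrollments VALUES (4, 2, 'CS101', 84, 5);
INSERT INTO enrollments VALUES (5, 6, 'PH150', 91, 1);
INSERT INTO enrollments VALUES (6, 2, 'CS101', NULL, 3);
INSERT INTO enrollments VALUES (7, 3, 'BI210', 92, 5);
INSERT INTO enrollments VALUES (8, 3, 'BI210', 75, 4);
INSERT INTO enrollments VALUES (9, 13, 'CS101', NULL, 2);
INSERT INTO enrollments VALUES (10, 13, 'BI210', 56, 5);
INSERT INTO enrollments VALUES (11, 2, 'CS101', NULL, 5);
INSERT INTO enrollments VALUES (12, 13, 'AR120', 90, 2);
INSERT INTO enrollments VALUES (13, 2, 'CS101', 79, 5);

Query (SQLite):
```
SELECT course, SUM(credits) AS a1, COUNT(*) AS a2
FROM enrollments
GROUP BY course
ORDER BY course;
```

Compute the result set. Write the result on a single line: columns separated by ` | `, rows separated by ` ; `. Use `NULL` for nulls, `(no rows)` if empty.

AR120 | 7 | 2 ; BI210 | 17 | 4 ; CS101 | 20 | 5 ; PH150 | 4 | 2

Group enrollments by course.
Per group compute: SUM(credits), COUNT(*).
  AR120: ids {3, 12} → SUM(credits)=7, COUNT(*)=2
  BI210: ids {1, 7, 8, 10} → SUM(credits)=17, COUNT(*)=4
  CS101: ids {4, 6, 9, 11, 13} → SUM(credits)=20, COUNT(*)=5
  PH150: ids {2, 5} → SUM(credits)=4, COUNT(*)=2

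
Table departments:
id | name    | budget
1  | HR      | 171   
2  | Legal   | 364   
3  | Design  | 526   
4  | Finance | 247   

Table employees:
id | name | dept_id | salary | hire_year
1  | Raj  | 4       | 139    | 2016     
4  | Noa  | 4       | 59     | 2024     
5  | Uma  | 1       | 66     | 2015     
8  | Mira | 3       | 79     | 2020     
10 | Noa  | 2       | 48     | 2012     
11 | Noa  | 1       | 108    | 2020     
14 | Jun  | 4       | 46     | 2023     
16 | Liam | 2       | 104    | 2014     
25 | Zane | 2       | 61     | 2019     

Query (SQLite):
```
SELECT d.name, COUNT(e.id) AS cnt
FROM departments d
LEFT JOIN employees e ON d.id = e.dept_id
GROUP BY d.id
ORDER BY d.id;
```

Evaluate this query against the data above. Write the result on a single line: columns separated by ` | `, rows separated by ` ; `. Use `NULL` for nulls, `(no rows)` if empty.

HR | 2 ; Legal | 3 ; Design | 1 ; Finance | 3

LEFT JOIN keeps every departments row; unmatched ones get NULL for employees columns.
Group by departments.id and compute COUNT(e.id). COUNT(col) of an all-NULL group is 0.
  1: ids {5, 11} → COUNT(e.id)=2
  2: ids {10, 16, 25} → COUNT(e.id)=3
  3: ids {8} → COUNT(e.id)=1
  4: ids {1, 4, 14} → COUNT(e.id)=3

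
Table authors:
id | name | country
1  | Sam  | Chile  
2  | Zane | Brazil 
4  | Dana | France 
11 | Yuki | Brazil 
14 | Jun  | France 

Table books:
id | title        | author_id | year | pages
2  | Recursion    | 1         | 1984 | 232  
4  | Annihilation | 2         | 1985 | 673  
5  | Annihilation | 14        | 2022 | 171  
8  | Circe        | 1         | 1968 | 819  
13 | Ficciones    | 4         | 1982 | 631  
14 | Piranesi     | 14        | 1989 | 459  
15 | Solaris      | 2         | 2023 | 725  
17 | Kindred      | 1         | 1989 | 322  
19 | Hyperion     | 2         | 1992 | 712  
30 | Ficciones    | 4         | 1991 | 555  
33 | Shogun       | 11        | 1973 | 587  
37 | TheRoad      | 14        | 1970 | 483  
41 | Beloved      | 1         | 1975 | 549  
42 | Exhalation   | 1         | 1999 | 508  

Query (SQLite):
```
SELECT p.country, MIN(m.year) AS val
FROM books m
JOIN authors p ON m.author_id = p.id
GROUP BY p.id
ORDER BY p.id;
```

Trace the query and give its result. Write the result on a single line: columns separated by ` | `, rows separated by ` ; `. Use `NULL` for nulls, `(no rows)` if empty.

Join each books row to its authors via author_id.
Group joined rows by authors.id; compute MIN(m.year) per group.
  1: ids {2, 8, 17, 41, 42} → MIN(m.year)=1968
  2: ids {4, 15, 19} → MIN(m.year)=1985
  4: ids {13, 30} → MIN(m.year)=1982
  11: ids {33} → MIN(m.year)=1973
  14: ids {5, 14, 37} → MIN(m.year)=1970

Chile | 1968 ; Brazil | 1985 ; France | 1982 ; Brazil | 1973 ; France | 1970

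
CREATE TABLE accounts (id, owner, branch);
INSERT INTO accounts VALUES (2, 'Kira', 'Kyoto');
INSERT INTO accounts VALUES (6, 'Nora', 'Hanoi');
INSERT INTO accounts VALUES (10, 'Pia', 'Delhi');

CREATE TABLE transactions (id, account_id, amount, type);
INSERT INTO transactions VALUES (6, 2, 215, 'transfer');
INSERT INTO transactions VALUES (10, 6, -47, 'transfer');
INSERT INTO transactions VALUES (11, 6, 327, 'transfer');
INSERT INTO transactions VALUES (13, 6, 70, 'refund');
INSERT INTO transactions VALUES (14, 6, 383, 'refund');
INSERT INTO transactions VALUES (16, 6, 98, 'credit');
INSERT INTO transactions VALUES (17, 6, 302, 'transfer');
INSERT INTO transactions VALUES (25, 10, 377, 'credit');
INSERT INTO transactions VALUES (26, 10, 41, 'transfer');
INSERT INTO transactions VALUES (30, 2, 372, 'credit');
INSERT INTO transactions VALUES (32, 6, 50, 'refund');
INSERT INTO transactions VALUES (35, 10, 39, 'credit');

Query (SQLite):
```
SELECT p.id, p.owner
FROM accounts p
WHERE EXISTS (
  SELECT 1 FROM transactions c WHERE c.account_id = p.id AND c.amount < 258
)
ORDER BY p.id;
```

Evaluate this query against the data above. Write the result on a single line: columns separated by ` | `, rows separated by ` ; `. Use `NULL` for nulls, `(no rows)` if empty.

For each accounts row, check whether any transactions with matching account_id has amount < 258.
Keep rows where that is true.

2 | Kira ; 6 | Nora ; 10 | Pia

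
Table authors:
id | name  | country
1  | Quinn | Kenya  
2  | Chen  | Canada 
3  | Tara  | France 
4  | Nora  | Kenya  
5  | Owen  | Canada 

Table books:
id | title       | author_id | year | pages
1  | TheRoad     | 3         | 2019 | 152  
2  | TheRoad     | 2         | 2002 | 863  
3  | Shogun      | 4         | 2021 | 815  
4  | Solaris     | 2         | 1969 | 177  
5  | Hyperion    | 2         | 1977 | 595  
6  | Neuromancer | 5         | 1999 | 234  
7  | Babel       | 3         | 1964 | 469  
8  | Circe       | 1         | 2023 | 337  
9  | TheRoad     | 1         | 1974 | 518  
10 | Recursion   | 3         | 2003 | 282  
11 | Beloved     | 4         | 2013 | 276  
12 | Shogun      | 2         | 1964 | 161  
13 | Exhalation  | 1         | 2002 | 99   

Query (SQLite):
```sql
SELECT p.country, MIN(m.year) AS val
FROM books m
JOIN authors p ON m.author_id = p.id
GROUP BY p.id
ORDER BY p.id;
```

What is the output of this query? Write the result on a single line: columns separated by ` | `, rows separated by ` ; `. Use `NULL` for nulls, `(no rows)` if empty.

Kenya | 1974 ; Canada | 1964 ; France | 1964 ; Kenya | 2013 ; Canada | 1999

Join each books row to its authors via author_id.
Group joined rows by authors.id; compute MIN(m.year) per group.
  1: ids {8, 9, 13} → MIN(m.year)=1974
  2: ids {2, 4, 5, 12} → MIN(m.year)=1964
  3: ids {1, 7, 10} → MIN(m.year)=1964
  4: ids {3, 11} → MIN(m.year)=2013
  5: ids {6} → MIN(m.year)=1999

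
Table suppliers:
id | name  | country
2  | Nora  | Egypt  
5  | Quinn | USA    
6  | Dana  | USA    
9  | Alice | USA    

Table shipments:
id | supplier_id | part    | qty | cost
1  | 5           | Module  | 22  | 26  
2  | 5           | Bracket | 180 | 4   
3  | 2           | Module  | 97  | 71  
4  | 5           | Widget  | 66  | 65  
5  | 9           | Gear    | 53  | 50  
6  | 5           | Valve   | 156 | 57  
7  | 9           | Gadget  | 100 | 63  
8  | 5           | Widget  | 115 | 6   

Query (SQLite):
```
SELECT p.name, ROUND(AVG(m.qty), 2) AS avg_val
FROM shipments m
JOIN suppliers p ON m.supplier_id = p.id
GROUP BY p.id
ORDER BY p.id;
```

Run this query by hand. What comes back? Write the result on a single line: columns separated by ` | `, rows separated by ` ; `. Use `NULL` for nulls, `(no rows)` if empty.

Nora | 97 ; Quinn | 107.8 ; Alice | 76.5

Join each shipments row to its suppliers via supplier_id.
Group joined rows by suppliers.id; compute ROUND(AVG(m.qty), 2) per group.
  2: ids {3} → ROUND(AVG(m.qty), 2)=97
  5: ids {1, 2, 4, 6, 8} → ROUND(AVG(m.qty), 2)=107.8
  9: ids {5, 7} → ROUND(AVG(m.qty), 2)=76.5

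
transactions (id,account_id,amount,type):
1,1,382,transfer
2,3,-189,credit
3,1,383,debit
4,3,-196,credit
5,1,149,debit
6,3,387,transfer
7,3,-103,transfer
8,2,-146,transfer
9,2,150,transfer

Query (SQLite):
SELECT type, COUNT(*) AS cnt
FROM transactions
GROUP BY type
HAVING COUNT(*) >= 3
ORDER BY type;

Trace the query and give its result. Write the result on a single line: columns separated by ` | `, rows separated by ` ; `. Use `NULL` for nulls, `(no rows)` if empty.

transfer | 5

Partition transactions by type; compute COUNT(*) within each group.
HAVING: keep groups with count ≥ 3.
  credit: ids {2, 4} → COUNT(*)=2
  debit: ids {3, 5} → COUNT(*)=2
  transfer: ids {1, 6, 7, 8, 9} → COUNT(*)=5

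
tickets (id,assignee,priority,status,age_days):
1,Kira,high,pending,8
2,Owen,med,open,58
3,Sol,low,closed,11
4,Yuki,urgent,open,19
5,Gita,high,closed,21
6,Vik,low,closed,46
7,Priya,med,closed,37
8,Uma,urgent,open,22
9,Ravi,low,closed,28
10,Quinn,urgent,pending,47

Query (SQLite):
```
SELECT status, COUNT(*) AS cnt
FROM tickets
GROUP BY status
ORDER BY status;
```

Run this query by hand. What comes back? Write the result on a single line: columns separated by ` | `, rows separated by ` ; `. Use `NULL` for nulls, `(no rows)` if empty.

closed | 5 ; open | 3 ; pending | 2

Partition tickets by status; compute COUNT(*) within each group.
  closed: ids {3, 5, 6, 7, 9} → COUNT(*)=5
  open: ids {2, 4, 8} → COUNT(*)=3
  pending: ids {1, 10} → COUNT(*)=2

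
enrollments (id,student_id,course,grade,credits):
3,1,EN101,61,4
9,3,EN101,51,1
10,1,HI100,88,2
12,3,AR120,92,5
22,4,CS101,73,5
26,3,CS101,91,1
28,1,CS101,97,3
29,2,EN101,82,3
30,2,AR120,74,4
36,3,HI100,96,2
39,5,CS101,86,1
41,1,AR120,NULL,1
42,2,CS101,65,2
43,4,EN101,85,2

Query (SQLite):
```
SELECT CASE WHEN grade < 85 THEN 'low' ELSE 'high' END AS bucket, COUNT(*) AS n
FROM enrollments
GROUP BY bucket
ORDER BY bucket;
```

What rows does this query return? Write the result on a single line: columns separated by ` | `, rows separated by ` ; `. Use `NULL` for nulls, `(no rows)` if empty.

Bucket rows by grade < 85 → 'low' else 'high'; count each bucket.
NULL < 85 is unknown, so NULL grade falls into ELSE → 'high'.

high | 8 ; low | 6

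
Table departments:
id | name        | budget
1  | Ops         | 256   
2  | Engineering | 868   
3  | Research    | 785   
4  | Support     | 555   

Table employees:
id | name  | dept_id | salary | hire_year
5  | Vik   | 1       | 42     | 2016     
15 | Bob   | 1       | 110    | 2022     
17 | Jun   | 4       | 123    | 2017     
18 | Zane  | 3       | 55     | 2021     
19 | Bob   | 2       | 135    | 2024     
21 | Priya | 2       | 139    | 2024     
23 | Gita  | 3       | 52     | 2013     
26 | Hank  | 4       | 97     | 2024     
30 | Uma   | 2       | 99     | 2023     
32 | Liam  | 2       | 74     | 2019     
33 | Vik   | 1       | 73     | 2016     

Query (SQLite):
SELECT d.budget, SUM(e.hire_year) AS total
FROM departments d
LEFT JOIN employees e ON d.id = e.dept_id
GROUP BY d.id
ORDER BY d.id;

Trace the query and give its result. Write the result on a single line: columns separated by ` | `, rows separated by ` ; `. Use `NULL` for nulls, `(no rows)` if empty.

LEFT JOIN keeps every departments row; unmatched ones get NULL for employees columns.
Group by departments.id and compute SUM(e.hire_year). SUM over an all-NULL group is NULL.
  1: ids {5, 15, 33} → SUM(e.hire_year)=6054
  2: ids {19, 21, 30, 32} → SUM(e.hire_year)=8090
  3: ids {18, 23} → SUM(e.hire_year)=4034
  4: ids {17, 26} → SUM(e.hire_year)=4041

256 | 6054 ; 868 | 8090 ; 785 | 4034 ; 555 | 4041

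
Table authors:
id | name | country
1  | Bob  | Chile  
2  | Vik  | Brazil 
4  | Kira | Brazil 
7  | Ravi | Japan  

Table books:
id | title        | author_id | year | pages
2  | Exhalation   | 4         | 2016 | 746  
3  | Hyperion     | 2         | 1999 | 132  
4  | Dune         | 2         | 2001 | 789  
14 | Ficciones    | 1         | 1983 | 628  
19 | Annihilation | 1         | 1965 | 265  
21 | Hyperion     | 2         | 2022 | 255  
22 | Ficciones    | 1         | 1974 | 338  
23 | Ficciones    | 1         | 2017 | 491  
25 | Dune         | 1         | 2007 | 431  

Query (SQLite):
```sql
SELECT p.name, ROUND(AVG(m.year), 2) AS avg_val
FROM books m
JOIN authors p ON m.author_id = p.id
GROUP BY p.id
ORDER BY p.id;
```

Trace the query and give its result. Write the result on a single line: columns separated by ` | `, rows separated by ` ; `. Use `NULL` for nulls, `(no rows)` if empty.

Join each books row to its authors via author_id.
Group joined rows by authors.id; compute ROUND(AVG(m.year), 2) per group.
  1: ids {14, 19, 22, 23, 25} → ROUND(AVG(m.year), 2)=1989.2
  2: ids {3, 4, 21} → ROUND(AVG(m.year), 2)=2007.33
  4: ids {2} → ROUND(AVG(m.year), 2)=2016

Bob | 1989.2 ; Vik | 2007.33 ; Kira | 2016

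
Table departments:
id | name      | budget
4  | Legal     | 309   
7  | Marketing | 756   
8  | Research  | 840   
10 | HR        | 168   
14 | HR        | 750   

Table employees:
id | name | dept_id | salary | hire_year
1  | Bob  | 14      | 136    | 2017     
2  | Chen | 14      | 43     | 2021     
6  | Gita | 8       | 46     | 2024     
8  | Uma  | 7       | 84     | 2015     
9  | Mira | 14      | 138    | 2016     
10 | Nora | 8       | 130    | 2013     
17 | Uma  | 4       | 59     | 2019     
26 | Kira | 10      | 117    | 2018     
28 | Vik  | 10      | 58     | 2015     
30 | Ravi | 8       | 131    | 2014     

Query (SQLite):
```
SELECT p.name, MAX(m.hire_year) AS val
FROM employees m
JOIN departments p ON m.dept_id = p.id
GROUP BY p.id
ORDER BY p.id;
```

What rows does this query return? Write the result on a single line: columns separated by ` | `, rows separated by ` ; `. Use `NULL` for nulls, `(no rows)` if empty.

Join each employees row to its departments via dept_id.
Group joined rows by departments.id; compute MAX(m.hire_year) per group.
  4: ids {17} → MAX(m.hire_year)=2019
  7: ids {8} → MAX(m.hire_year)=2015
  8: ids {6, 10, 30} → MAX(m.hire_year)=2024
  10: ids {26, 28} → MAX(m.hire_year)=2018
  14: ids {1, 2, 9} → MAX(m.hire_year)=2021

Legal | 2019 ; Marketing | 2015 ; Research | 2024 ; HR | 2018 ; HR | 2021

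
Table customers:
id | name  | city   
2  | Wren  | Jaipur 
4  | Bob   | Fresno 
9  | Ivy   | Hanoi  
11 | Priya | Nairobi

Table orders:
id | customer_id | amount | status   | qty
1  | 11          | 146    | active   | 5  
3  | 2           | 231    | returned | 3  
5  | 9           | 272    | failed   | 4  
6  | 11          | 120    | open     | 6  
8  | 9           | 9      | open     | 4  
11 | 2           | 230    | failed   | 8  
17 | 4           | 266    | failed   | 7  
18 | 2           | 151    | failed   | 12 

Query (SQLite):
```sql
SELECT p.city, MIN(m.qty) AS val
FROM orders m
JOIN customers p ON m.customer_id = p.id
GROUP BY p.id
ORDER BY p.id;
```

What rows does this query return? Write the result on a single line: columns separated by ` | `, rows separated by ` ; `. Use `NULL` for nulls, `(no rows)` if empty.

Jaipur | 3 ; Fresno | 7 ; Hanoi | 4 ; Nairobi | 5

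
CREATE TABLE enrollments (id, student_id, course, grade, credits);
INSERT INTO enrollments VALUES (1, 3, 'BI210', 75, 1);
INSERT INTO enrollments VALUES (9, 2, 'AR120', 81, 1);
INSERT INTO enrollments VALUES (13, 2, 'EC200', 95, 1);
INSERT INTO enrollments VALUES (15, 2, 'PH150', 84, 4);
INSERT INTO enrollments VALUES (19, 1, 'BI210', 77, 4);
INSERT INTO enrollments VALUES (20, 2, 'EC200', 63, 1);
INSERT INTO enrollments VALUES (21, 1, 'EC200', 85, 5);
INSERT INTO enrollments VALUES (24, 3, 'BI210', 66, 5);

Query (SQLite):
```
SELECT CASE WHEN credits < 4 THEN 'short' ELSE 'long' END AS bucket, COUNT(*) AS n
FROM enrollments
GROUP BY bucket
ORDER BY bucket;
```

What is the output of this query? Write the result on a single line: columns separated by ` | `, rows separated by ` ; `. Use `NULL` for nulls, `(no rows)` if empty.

long | 4 ; short | 4

Bucket rows by credits < 4 → 'short' else 'long'; count each bucket.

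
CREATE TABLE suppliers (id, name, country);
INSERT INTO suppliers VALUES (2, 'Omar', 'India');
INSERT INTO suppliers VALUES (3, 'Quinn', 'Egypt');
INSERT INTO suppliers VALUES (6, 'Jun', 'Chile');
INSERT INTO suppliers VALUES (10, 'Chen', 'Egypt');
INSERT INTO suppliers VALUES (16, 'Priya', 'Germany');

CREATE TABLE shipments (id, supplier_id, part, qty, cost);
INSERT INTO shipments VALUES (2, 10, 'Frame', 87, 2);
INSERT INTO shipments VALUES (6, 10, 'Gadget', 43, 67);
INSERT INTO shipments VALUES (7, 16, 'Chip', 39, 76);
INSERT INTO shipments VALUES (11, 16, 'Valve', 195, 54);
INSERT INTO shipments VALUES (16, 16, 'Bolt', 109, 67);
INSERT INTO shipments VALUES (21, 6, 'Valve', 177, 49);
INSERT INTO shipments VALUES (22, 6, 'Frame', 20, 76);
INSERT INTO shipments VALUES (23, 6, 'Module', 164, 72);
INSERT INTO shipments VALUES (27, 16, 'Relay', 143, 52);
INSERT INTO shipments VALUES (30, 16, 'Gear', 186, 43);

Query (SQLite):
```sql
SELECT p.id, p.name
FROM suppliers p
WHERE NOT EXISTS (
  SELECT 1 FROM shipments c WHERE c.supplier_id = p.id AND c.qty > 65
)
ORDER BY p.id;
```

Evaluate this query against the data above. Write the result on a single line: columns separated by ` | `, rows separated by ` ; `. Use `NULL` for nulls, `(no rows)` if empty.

For each suppliers row, check whether any shipments with matching supplier_id has qty > 65.
Keep rows where that is false.

2 | Omar ; 3 | Quinn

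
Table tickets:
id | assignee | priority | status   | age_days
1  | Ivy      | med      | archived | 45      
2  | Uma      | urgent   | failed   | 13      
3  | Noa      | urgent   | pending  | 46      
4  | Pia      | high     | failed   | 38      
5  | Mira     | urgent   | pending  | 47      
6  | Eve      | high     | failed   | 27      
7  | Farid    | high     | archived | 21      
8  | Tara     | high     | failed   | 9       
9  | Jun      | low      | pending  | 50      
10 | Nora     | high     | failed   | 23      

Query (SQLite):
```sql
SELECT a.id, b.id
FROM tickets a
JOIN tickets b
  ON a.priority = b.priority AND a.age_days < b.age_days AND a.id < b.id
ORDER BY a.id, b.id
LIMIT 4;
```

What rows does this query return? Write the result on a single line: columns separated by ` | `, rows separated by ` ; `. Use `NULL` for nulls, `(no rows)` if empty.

Pairs (a,b) with same priority, a.age_days < b.age_days, a.id < b.id.
priority groups: high:{4,6,7,8,10} low:{9} med:{1} urgent:{2,3,5}
Ordered by (a.id, b.id); first 4.

2 | 3 ; 2 | 5 ; 3 | 5 ; 7 | 10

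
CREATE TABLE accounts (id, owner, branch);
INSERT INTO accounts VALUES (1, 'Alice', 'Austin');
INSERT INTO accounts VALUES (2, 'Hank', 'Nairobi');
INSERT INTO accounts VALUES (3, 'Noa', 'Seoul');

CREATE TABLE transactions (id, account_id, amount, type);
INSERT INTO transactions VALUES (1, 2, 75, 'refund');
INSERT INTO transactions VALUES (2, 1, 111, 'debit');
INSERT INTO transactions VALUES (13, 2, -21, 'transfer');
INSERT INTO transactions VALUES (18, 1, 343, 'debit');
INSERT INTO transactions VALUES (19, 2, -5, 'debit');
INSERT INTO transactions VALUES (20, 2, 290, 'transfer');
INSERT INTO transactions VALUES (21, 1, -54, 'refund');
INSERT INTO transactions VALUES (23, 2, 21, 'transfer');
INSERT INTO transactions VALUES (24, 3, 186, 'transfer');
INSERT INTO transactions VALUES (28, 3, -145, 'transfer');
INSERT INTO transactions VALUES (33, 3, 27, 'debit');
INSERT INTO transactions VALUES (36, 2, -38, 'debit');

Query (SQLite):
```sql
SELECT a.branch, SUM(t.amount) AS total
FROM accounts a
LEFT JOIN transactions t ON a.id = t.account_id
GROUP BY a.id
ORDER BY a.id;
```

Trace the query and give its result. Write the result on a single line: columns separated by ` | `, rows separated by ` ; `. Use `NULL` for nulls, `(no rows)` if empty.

Austin | 400 ; Nairobi | 322 ; Seoul | 68

LEFT JOIN keeps every accounts row; unmatched ones get NULL for transactions columns.
Group by accounts.id and compute SUM(t.amount). SUM over an all-NULL group is NULL.
  1: ids {2, 18, 21} → SUM(t.amount)=400
  2: ids {1, 13, 19, 20, 23, 36} → SUM(t.amount)=322
  3: ids {24, 28, 33} → SUM(t.amount)=68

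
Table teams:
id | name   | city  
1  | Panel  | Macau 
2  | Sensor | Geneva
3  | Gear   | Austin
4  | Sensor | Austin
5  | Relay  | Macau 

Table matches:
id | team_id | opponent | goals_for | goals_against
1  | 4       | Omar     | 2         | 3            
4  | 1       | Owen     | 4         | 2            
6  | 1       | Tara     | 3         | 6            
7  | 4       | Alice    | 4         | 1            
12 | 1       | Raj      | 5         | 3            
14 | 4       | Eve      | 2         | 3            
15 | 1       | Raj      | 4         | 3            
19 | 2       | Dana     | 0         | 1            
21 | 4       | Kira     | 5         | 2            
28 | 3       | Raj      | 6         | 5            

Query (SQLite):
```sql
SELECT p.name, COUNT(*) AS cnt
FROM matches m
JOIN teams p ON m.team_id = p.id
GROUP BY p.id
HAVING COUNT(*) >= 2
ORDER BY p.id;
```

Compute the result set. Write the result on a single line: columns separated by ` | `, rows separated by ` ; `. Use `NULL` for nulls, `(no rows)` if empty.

Join each matches row to its teams via team_id.
Group joined rows by teams.id; compute COUNT(*) per group.
HAVING: keep groups with count ≥ 2.
  1: ids {4, 6, 12, 15} → COUNT(*)=4
  2: ids {19} → COUNT(*)=1
  3: ids {28} → COUNT(*)=1
  4: ids {1, 7, 14, 21} → COUNT(*)=4

Panel | 4 ; Sensor | 4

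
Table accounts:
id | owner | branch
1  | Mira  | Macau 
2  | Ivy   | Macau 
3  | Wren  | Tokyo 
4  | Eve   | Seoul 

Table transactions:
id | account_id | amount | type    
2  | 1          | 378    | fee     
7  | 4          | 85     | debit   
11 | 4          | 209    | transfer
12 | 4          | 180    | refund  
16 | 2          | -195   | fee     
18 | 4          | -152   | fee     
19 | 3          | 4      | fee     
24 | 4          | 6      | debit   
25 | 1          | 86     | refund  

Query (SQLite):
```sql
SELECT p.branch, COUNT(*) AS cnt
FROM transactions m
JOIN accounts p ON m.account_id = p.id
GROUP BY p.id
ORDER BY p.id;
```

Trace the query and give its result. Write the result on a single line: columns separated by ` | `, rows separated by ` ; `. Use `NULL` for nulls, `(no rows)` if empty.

Join each transactions row to its accounts via account_id.
Group joined rows by accounts.id; compute COUNT(*) per group.
  1: ids {2, 25} → COUNT(*)=2
  2: ids {16} → COUNT(*)=1
  3: ids {19} → COUNT(*)=1
  4: ids {7, 11, 12, 18, 24} → COUNT(*)=5

Macau | 2 ; Macau | 1 ; Tokyo | 1 ; Seoul | 5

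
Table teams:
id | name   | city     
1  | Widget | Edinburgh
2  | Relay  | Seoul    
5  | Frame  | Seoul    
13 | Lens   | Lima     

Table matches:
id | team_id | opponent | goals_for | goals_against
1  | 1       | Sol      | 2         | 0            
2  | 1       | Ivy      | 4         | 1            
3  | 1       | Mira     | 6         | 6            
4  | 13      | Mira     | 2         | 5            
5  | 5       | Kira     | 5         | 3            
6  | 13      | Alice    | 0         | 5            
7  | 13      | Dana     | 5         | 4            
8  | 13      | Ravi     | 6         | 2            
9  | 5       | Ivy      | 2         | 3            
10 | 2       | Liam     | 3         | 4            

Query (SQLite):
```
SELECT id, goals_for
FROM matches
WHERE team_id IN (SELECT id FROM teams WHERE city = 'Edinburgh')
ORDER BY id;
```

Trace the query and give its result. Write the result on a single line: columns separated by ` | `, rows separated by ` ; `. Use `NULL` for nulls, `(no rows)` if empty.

1 | 2 ; 2 | 4 ; 3 | 6

Inner query: teams.id where city = 'Edinburgh'.
Outer: keep matches rows whose team_id is in that set.
Inner query → {1}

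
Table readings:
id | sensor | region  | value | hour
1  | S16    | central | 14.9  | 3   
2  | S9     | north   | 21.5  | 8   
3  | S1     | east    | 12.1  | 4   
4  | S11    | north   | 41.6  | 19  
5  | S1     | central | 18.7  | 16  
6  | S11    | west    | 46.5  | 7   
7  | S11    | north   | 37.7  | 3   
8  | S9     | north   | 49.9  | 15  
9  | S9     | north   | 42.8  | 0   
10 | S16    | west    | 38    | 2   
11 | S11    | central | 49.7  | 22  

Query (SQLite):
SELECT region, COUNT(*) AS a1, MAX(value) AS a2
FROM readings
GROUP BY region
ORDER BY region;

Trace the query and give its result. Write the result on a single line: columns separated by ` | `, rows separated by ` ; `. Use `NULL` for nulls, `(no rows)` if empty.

Group readings by region.
Per group compute: COUNT(*), MAX(value).
  central: ids {1, 5, 11} → COUNT(*)=3, MAX(value)=49.7
  east: ids {3} → COUNT(*)=1, MAX(value)=12.1
  north: ids {2, 4, 7, 8, 9} → COUNT(*)=5, MAX(value)=49.9
  west: ids {6, 10} → COUNT(*)=2, MAX(value)=46.5

central | 3 | 49.7 ; east | 1 | 12.1 ; north | 5 | 49.9 ; west | 2 | 46.5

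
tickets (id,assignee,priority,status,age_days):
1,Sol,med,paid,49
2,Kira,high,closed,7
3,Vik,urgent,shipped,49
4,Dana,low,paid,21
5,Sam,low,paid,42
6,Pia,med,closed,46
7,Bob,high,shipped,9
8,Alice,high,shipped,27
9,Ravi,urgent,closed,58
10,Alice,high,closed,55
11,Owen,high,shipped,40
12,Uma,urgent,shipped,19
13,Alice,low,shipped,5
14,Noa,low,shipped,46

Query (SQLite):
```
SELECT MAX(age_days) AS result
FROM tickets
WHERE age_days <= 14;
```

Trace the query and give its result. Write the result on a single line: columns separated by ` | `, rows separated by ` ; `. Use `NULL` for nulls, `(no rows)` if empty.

Rows where age_days <= 14 → age_days values: [7, 9, 5].
MAX of non-NULL values = 9.

9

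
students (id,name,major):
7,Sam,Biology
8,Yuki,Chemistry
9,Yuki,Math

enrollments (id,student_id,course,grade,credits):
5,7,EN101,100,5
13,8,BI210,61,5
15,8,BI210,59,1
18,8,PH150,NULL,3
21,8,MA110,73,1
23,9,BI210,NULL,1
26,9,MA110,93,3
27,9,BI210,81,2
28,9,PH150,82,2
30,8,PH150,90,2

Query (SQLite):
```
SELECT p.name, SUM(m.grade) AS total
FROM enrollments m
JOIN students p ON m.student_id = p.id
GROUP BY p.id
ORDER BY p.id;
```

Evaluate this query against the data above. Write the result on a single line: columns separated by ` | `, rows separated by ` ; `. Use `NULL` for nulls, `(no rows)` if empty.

Sam | 100 ; Yuki | 283 ; Yuki | 256

Join each enrollments row to its students via student_id.
Group joined rows by students.id; compute SUM(m.grade) per group.
  7: ids {5} → SUM(m.grade)=100
  8: ids {13, 15, 18, 21, 30} → SUM(m.grade)=283
  9: ids {23, 26, 27, 28} → SUM(m.grade)=256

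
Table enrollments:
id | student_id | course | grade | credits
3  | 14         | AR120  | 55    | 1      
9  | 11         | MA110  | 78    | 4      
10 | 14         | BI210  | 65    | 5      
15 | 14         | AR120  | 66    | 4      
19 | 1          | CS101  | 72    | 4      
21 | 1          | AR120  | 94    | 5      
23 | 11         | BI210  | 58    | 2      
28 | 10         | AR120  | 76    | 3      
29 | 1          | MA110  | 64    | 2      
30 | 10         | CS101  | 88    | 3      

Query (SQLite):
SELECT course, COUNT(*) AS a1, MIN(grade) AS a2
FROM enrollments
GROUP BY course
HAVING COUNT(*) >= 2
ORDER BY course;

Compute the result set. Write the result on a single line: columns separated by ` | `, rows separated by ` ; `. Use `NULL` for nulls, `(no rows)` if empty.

AR120 | 4 | 55 ; BI210 | 2 | 58 ; CS101 | 2 | 72 ; MA110 | 2 | 64

Group enrollments by course.
Per group compute: COUNT(*), MIN(grade).
HAVING: drop groups with fewer than 2 rows.
  AR120: ids {3, 15, 21, 28} → COUNT(*)=4, MIN(grade)=55
  BI210: ids {10, 23} → COUNT(*)=2, MIN(grade)=58
  CS101: ids {19, 30} → COUNT(*)=2, MIN(grade)=72
  MA110: ids {9, 29} → COUNT(*)=2, MIN(grade)=64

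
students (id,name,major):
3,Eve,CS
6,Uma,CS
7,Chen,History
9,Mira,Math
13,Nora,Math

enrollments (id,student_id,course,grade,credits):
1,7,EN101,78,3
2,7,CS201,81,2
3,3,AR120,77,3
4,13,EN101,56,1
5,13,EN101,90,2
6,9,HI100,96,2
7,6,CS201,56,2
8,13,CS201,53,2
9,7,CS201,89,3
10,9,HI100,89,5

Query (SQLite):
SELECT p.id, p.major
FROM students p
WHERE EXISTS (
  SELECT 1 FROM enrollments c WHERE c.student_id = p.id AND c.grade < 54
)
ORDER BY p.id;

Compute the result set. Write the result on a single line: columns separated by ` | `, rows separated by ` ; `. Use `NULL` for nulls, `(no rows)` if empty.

13 | Math

For each students row, check whether any enrollments with matching student_id has grade < 54.
Keep rows where that is true.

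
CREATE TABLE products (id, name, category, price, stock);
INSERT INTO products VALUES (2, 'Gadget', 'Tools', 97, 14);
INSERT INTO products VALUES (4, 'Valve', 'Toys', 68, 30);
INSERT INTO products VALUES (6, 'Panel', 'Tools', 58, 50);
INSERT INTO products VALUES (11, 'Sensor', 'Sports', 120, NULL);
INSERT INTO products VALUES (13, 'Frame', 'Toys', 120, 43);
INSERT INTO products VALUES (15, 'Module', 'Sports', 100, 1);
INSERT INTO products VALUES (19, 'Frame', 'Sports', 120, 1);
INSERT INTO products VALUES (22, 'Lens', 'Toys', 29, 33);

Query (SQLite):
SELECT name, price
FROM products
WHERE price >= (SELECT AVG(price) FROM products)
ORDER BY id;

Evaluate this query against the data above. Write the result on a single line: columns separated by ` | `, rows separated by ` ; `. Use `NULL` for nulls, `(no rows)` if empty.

Gadget | 97 ; Sensor | 120 ; Frame | 120 ; Module | 100 ; Frame | 120

Scalar subquery: AVG(price) over all products rows = 89.0.
Keep rows where price >= that value.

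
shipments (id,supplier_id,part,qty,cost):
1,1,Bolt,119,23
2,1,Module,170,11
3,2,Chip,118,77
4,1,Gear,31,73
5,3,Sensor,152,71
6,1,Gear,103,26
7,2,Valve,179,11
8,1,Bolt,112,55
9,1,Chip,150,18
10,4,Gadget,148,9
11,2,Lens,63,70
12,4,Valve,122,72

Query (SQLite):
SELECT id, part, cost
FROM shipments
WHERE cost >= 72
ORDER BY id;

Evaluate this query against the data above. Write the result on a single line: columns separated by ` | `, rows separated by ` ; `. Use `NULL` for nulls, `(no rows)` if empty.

3 | Chip | 77 ; 4 | Gear | 73 ; 12 | Valve | 72

cost >= 72: ids {3, 4, 12}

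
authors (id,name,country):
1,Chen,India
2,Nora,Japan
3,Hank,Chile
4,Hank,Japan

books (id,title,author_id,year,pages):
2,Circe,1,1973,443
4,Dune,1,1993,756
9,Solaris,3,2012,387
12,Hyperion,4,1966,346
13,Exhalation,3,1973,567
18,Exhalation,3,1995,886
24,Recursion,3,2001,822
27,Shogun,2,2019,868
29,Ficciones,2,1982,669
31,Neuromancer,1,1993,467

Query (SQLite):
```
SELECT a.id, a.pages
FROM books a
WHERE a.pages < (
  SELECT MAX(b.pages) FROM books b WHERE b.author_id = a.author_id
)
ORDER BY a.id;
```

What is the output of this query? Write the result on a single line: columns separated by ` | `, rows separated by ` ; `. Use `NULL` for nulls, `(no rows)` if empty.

For each books row a, compute MAX(pages) over rows sharing a.author_id.
Keep row a if a.pages < that per-group MAX.
  author_id=1: MAX(pages) = 756
  author_id=2: MAX(pages) = 868
  author_id=3: MAX(pages) = 886
  author_id=4: MAX(pages) = 346

2 | 443 ; 9 | 387 ; 13 | 567 ; 24 | 822 ; 29 | 669 ; 31 | 467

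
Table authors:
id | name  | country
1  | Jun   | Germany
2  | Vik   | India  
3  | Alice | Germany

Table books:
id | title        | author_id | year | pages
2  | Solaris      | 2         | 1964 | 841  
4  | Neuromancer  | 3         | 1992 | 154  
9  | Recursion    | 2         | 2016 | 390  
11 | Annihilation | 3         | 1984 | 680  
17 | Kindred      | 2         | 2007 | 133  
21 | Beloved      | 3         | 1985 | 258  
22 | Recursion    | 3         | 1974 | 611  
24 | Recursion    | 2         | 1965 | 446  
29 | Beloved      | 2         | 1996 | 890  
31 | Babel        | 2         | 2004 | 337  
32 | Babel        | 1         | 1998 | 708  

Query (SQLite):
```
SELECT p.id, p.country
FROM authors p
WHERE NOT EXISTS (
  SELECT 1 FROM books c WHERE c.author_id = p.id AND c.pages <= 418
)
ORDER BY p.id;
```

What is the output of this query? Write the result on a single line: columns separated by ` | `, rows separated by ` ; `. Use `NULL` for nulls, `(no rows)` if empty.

1 | Germany

For each authors row, check whether any books with matching author_id has pages <= 418.
Keep rows where that is false.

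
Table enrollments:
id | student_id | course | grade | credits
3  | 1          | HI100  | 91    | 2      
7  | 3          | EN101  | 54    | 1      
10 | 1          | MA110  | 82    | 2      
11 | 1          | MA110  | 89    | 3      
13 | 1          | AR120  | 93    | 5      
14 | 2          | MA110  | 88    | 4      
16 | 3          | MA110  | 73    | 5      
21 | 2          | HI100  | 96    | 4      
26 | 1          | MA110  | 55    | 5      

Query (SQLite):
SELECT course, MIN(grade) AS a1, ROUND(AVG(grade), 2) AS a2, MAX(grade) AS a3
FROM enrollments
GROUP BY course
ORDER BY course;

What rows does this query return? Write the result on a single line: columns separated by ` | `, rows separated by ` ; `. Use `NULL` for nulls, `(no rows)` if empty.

AR120 | 93 | 93 | 93 ; EN101 | 54 | 54 | 54 ; HI100 | 91 | 93.5 | 96 ; MA110 | 55 | 77.4 | 89

Group enrollments by course.
Per group compute: MIN(grade), ROUND(AVG(grade), 2), MAX(grade).
  AR120: ids {13} → MIN(grade)=93, ROUND(AVG(grade), 2)=93, MAX(grade)=93
  EN101: ids {7} → MIN(grade)=54, ROUND(AVG(grade), 2)=54, MAX(grade)=54
  HI100: ids {3, 21} → MIN(grade)=91, ROUND(AVG(grade), 2)=93.5, MAX(grade)=96
  MA110: ids {10, 11, 14, 16, 26} → MIN(grade)=55, ROUND(AVG(grade), 2)=77.4, MAX(grade)=89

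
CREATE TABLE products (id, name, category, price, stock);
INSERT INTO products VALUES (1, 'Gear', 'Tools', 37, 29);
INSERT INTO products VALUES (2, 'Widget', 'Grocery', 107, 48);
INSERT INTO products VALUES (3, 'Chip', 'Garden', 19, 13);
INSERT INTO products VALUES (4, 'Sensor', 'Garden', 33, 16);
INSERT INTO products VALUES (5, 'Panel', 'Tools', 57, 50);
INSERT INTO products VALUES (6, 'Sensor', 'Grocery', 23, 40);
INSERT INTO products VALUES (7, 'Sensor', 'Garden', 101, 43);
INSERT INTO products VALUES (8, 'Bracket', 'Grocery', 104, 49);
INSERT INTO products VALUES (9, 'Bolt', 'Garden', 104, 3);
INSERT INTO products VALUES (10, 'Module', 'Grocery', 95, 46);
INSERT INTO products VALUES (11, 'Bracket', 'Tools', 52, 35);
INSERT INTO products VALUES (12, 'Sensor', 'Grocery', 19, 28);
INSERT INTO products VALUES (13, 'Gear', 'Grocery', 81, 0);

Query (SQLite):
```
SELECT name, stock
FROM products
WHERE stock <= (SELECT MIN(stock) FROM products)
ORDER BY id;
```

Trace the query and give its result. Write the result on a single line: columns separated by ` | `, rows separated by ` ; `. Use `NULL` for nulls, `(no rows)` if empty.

Scalar subquery: MIN(stock) over all products rows = 0.
Keep rows where stock <= that value.

Gear | 0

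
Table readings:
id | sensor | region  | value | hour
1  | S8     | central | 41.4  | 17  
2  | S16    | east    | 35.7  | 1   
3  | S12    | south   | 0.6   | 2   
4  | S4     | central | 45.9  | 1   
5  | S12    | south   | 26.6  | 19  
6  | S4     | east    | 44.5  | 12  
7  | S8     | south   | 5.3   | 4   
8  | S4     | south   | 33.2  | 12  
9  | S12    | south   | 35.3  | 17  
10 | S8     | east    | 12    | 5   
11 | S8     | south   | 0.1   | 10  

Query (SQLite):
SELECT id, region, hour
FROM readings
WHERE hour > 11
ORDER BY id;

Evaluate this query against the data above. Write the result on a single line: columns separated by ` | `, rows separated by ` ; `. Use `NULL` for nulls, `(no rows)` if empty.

hour > 11: ids {1, 5, 6, 8, 9}

1 | central | 17 ; 5 | south | 19 ; 6 | east | 12 ; 8 | south | 12 ; 9 | south | 17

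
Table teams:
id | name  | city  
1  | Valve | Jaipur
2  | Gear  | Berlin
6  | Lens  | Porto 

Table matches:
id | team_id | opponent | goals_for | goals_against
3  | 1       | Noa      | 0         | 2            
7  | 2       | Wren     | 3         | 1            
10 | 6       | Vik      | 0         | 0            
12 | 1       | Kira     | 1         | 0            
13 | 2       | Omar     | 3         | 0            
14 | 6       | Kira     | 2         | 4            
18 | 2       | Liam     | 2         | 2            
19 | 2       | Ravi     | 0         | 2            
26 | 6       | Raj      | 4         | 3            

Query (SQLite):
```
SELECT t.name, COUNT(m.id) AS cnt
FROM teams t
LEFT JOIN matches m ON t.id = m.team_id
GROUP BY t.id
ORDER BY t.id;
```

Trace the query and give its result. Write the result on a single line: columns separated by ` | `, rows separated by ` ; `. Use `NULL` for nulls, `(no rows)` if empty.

LEFT JOIN keeps every teams row; unmatched ones get NULL for matches columns.
Group by teams.id and compute COUNT(m.id). COUNT(col) of an all-NULL group is 0.
  1: ids {3, 12} → COUNT(m.id)=2
  2: ids {7, 13, 18, 19} → COUNT(m.id)=4
  6: ids {10, 14, 26} → COUNT(m.id)=3

Valve | 2 ; Gear | 4 ; Lens | 3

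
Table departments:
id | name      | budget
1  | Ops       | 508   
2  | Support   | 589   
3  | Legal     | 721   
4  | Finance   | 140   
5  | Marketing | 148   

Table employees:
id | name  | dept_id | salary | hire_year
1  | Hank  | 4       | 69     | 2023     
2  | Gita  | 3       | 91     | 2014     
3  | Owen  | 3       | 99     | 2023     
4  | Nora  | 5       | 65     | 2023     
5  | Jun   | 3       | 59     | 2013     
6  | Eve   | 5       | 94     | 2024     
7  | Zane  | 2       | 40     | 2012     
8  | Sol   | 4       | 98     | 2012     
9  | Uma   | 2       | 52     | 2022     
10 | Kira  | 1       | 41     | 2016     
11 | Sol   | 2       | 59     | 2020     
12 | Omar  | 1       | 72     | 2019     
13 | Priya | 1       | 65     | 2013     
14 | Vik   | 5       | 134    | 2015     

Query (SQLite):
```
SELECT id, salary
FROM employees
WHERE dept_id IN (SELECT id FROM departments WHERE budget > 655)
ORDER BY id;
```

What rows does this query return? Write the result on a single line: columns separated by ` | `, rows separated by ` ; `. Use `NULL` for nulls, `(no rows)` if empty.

Inner query: departments.id where budget > 655.
Outer: keep employees rows whose dept_id is in that set.
Inner query → {3}

2 | 91 ; 3 | 99 ; 5 | 59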